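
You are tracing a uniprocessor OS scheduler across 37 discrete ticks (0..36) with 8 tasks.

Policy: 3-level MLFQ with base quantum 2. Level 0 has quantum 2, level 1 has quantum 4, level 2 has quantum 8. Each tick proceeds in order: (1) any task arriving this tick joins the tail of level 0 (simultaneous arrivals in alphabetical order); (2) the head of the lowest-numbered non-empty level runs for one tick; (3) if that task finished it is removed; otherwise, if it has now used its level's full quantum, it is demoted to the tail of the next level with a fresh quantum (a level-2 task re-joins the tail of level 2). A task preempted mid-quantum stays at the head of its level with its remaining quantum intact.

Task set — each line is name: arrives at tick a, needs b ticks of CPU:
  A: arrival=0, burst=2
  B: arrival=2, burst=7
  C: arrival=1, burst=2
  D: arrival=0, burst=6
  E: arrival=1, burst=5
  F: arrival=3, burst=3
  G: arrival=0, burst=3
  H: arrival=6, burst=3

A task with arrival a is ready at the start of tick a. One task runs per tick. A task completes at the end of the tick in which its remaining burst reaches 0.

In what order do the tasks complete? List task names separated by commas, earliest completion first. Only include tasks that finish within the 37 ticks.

t=0: L0/L1/L2 = ADG/-/- → run A
t=1: L0/L1/L2 = ADGCE/-/- → run A
t=2: L0/L1/L2 = DGCEB/-/- → run D
t=3: L0/L1/L2 = DGCEBF/-/- → run D
t=4: L0/L1/L2 = GCEBF/D/- → run G
t=5: L0/L1/L2 = GCEBF/D/- → run G
t=6: L0/L1/L2 = CEBFH/DG/- → run C
t=7: L0/L1/L2 = CEBFH/DG/- → run C
t=8: L0/L1/L2 = EBFH/DG/- → run E
t=9: L0/L1/L2 = EBFH/DG/- → run E
t=10: L0/L1/L2 = BFH/DGE/- → run B
t=11: L0/L1/L2 = BFH/DGE/- → run B
t=12: L0/L1/L2 = FH/DGEB/- → run F
t=13: L0/L1/L2 = FH/DGEB/- → run F
t=14: L0/L1/L2 = H/DGEBF/- → run H
t=15: L0/L1/L2 = H/DGEBF/- → run H
t=16: L0/L1/L2 = -/DGEBFH/- → run D
t=17: L0/L1/L2 = -/DGEBFH/- → run D
t=18: L0/L1/L2 = -/DGEBFH/- → run D
t=19: L0/L1/L2 = -/DGEBFH/- → run D
t=20: L0/L1/L2 = -/GEBFH/- → run G
t=21: L0/L1/L2 = -/EBFH/- → run E
t=22: L0/L1/L2 = -/EBFH/- → run E
t=23: L0/L1/L2 = -/EBFH/- → run E
t=24: L0/L1/L2 = -/BFH/- → run B
t=25: L0/L1/L2 = -/BFH/- → run B
t=26: L0/L1/L2 = -/BFH/- → run B
t=27: L0/L1/L2 = -/BFH/- → run B
t=28: L0/L1/L2 = -/FH/B → run F
t=29: L0/L1/L2 = -/H/B → run H
t=30: L0/L1/L2 = -/-/B → run B
t=31: (idle)
t=32: (idle)
t=33: (idle)
t=34: (idle)
t=35: (idle)
t=36: (idle)

completion order = A, C, D, G, E, F, H, B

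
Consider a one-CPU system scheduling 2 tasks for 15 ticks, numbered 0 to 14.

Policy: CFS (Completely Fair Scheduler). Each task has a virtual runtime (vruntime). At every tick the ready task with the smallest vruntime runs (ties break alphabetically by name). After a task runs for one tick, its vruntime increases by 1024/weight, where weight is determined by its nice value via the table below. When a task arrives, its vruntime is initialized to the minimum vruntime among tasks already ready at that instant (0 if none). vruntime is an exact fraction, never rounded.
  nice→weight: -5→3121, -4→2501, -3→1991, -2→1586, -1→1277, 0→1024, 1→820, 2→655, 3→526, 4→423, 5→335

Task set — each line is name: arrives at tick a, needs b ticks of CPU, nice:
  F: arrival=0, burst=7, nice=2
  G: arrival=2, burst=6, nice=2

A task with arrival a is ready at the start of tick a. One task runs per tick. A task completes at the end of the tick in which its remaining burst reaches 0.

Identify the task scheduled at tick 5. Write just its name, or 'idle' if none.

running at tick 5 = G

t=0: vr[F=0] → run F
t=1: vr[F=1024/655] → run F
t=2: vr[F=2048/655 G=2048/655] → run F
t=3: vr[F=3072/655 G=2048/655] → run G
t=4: vr[F=3072/655 G=3072/655] → run F
t=5: vr[F=4096/655 G=3072/655] → run G
t=6: vr[F=4096/655 G=4096/655] → run F
t=7: vr[F=1024/131 G=4096/655] → run G
t=8: vr[F=1024/131 G=1024/131] → run F
t=9: vr[F=6144/655 G=1024/131] → run G
t=10: vr[F=6144/655 G=6144/655] → run F
t=11: vr[G=6144/655] → run G
t=12: vr[G=7168/655] → run G
t=13: (idle)
t=14: (idle)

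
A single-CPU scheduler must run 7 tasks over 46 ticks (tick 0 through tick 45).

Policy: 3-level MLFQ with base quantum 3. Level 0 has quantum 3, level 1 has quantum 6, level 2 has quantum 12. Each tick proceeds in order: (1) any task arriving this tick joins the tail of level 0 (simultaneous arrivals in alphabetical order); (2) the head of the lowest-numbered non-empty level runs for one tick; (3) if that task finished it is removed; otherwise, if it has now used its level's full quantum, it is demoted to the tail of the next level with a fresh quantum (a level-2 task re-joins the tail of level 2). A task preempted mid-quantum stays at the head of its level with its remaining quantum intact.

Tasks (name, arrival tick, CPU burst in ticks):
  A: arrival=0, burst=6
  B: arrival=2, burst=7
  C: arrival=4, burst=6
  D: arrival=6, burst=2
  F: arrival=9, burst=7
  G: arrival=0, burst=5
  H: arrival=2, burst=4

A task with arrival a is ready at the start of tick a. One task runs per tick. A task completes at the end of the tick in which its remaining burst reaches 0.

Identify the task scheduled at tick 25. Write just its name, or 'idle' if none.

running at tick 25 = B

t=0: L0/L1/L2 = AG/-/- → run A
t=1: L0/L1/L2 = AG/-/- → run A
t=2: L0/L1/L2 = AGBH/-/- → run A
t=3: L0/L1/L2 = GBH/A/- → run G
t=4: L0/L1/L2 = GBHC/A/- → run G
t=5: L0/L1/L2 = GBHC/A/- → run G
t=6: L0/L1/L2 = BHCD/AG/- → run B
t=7: L0/L1/L2 = BHCD/AG/- → run B
t=8: L0/L1/L2 = BHCD/AG/- → run B
t=9: L0/L1/L2 = HCDF/AGB/- → run H
t=10: L0/L1/L2 = HCDF/AGB/- → run H
t=11: L0/L1/L2 = HCDF/AGB/- → run H
t=12: L0/L1/L2 = CDF/AGBH/- → run C
t=13: L0/L1/L2 = CDF/AGBH/- → run C
t=14: L0/L1/L2 = CDF/AGBH/- → run C
t=15: L0/L1/L2 = DF/AGBHC/- → run D
t=16: L0/L1/L2 = DF/AGBHC/- → run D
t=17: L0/L1/L2 = F/AGBHC/- → run F
t=18: L0/L1/L2 = F/AGBHC/- → run F
t=19: L0/L1/L2 = F/AGBHC/- → run F
t=20: L0/L1/L2 = -/AGBHCF/- → run A
t=21: L0/L1/L2 = -/AGBHCF/- → run A
t=22: L0/L1/L2 = -/AGBHCF/- → run A
t=23: L0/L1/L2 = -/GBHCF/- → run G
t=24: L0/L1/L2 = -/GBHCF/- → run G
t=25: L0/L1/L2 = -/BHCF/- → run B
t=26: L0/L1/L2 = -/BHCF/- → run B
t=27: L0/L1/L2 = -/BHCF/- → run B
t=28: L0/L1/L2 = -/BHCF/- → run B
t=29: L0/L1/L2 = -/HCF/- → run H
t=30: L0/L1/L2 = -/CF/- → run C
t=31: L0/L1/L2 = -/CF/- → run C
t=32: L0/L1/L2 = -/CF/- → run C
t=33: L0/L1/L2 = -/F/- → run F
t=34: L0/L1/L2 = -/F/- → run F
t=35: L0/L1/L2 = -/F/- → run F
t=36: L0/L1/L2 = -/F/- → run F
t=37: (idle)
t=38: (idle)
t=39: (idle)
t=40: (idle)
t=41: (idle)
t=42: (idle)
t=43: (idle)
t=44: (idle)
t=45: (idle)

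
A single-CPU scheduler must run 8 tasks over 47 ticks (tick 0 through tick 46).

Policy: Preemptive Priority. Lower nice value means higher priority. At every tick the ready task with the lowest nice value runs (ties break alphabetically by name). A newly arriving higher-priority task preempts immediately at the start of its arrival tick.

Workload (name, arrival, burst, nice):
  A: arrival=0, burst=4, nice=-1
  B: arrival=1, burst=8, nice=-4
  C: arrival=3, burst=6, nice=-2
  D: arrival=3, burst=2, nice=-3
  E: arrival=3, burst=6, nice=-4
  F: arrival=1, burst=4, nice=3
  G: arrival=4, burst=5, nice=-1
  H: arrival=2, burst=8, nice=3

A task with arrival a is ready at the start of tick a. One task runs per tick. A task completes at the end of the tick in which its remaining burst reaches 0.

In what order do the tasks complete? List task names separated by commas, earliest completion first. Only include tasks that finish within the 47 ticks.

t=0: ready={A} → run A
t=1: ready={A,B,F} → run B
t=2: ready={A,B,F,H} → run B
t=3: ready={A,B,C,D,E,F,H} → run B
t=4: ready={A,B,C,D,E,F,G,H} → run B
t=5: ready={A,B,C,D,E,F,G,H} → run B
t=6: ready={A,B,C,D,E,F,G,H} → run B
t=7: ready={A,B,C,D,E,F,G,H} → run B
t=8: ready={A,B,C,D,E,F,G,H} → run B
t=9: ready={A,C,D,E,F,G,H} → run E
t=10: ready={A,C,D,E,F,G,H} → run E
t=11: ready={A,C,D,E,F,G,H} → run E
t=12: ready={A,C,D,E,F,G,H} → run E
t=13: ready={A,C,D,E,F,G,H} → run E
t=14: ready={A,C,D,E,F,G,H} → run E
t=15: ready={A,C,D,F,G,H} → run D
t=16: ready={A,C,D,F,G,H} → run D
t=17: ready={A,C,F,G,H} → run C
t=18: ready={A,C,F,G,H} → run C
t=19: ready={A,C,F,G,H} → run C
t=20: ready={A,C,F,G,H} → run C
t=21: ready={A,C,F,G,H} → run C
t=22: ready={A,C,F,G,H} → run C
t=23: ready={A,F,G,H} → run A
t=24: ready={A,F,G,H} → run A
t=25: ready={A,F,G,H} → run A
t=26: ready={F,G,H} → run G
t=27: ready={F,G,H} → run G
t=28: ready={F,G,H} → run G
t=29: ready={F,G,H} → run G
t=30: ready={F,G,H} → run G
t=31: ready={F,H} → run F
t=32: ready={F,H} → run F
t=33: ready={F,H} → run F
t=34: ready={F,H} → run F
t=35: ready={H} → run H
t=36: ready={H} → run H
t=37: ready={H} → run H
t=38: ready={H} → run H
t=39: ready={H} → run H
t=40: ready={H} → run H
t=41: ready={H} → run H
t=42: ready={H} → run H
t=43: (idle)
t=44: (idle)
t=45: (idle)
t=46: (idle)

completion order = B, E, D, C, A, G, F, H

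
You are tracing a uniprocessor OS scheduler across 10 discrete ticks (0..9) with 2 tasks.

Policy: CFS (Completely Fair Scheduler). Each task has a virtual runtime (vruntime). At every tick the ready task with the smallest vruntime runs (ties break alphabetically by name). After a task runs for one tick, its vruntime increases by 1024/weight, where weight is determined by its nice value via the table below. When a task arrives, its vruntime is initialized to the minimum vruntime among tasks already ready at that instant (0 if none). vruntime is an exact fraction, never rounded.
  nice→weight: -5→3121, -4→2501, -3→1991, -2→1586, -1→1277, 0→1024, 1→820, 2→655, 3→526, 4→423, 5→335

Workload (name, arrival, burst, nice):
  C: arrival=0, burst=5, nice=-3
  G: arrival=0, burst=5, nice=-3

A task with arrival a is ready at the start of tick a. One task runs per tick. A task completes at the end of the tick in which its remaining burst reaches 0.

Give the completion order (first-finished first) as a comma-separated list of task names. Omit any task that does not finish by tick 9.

t=0: vr[C=0 G=0] → run C
t=1: vr[C=1024/1991 G=0] → run G
t=2: vr[C=1024/1991 G=1024/1991] → run C
t=3: vr[C=2048/1991 G=1024/1991] → run G
t=4: vr[C=2048/1991 G=2048/1991] → run C
t=5: vr[C=3072/1991 G=2048/1991] → run G
t=6: vr[C=3072/1991 G=3072/1991] → run C
t=7: vr[C=4096/1991 G=3072/1991] → run G
t=8: vr[C=4096/1991 G=4096/1991] → run C
t=9: vr[G=4096/1991] → run G

completion order = C, G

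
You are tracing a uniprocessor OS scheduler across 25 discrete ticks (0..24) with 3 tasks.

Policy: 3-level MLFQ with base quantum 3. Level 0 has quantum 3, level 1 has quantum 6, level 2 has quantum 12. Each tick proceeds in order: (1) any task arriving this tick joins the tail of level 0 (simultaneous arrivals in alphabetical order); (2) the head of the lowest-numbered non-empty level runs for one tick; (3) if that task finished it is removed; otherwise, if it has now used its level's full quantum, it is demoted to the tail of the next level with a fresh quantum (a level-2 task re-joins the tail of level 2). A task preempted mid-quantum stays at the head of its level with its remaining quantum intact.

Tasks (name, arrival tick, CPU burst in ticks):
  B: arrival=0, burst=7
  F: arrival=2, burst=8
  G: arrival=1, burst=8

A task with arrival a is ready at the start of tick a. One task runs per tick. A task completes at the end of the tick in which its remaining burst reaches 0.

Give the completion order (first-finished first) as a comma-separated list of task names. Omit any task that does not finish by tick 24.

completion order = B, G, F

t=0: L0/L1/L2 = B/-/- → run B
t=1: L0/L1/L2 = BG/-/- → run B
t=2: L0/L1/L2 = BGF/-/- → run B
t=3: L0/L1/L2 = GF/B/- → run G
t=4: L0/L1/L2 = GF/B/- → run G
t=5: L0/L1/L2 = GF/B/- → run G
t=6: L0/L1/L2 = F/BG/- → run F
t=7: L0/L1/L2 = F/BG/- → run F
t=8: L0/L1/L2 = F/BG/- → run F
t=9: L0/L1/L2 = -/BGF/- → run B
t=10: L0/L1/L2 = -/BGF/- → run B
t=11: L0/L1/L2 = -/BGF/- → run B
t=12: L0/L1/L2 = -/BGF/- → run B
t=13: L0/L1/L2 = -/GF/- → run G
t=14: L0/L1/L2 = -/GF/- → run G
t=15: L0/L1/L2 = -/GF/- → run G
t=16: L0/L1/L2 = -/GF/- → run G
t=17: L0/L1/L2 = -/GF/- → run G
t=18: L0/L1/L2 = -/F/- → run F
t=19: L0/L1/L2 = -/F/- → run F
t=20: L0/L1/L2 = -/F/- → run F
t=21: L0/L1/L2 = -/F/- → run F
t=22: L0/L1/L2 = -/F/- → run F
t=23: (idle)
t=24: (idle)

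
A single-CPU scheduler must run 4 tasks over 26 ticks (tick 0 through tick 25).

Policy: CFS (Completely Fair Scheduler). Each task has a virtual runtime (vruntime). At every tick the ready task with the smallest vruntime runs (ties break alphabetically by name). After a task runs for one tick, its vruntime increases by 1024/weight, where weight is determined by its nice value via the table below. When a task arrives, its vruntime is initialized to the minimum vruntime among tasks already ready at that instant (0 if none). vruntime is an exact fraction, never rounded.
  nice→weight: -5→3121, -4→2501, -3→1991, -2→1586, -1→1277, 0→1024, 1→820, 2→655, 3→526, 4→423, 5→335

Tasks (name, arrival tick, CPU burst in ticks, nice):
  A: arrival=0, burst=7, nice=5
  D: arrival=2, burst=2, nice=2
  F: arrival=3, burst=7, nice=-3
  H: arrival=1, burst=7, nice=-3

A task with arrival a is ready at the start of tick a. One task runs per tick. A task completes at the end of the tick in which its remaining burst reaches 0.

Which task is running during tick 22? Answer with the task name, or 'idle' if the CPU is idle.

running at tick 22 = A

t=0: vr[A=0] → run A
t=1: vr[A=1024/335 H=1024/335] → run A
t=2: vr[A=2048/335 D=1024/335 H=1024/335] → run D
t=3: vr[A=2048/335 D=202752/43885 F=1024/335 H=1024/335] → run F
t=4: vr[A=2048/335 D=202752/43885 F=2381824/666985 H=1024/335] → run H
t=5: vr[A=2048/335 D=202752/43885 F=2381824/666985 H=2381824/666985] → run F
t=6: vr[A=2048/335 D=202752/43885 F=2724864/666985 H=2381824/666985] → run H
t=7: vr[A=2048/335 D=202752/43885 F=2724864/666985 H=2724864/666985] → run F
t=8: vr[A=2048/335 D=202752/43885 F=3067904/666985 H=2724864/666985] → run H
t=9: vr[A=2048/335 D=202752/43885 F=3067904/666985 H=3067904/666985] → run F
t=10: vr[A=2048/335 D=202752/43885 F=3410944/666985 H=3067904/666985] → run H
t=11: vr[A=2048/335 D=202752/43885 F=3410944/666985 H=3410944/666985] → run D
t=12: vr[A=2048/335 F=3410944/666985 H=3410944/666985] → run F
t=13: vr[A=2048/335 F=3753984/666985 H=3410944/666985] → run H
t=14: vr[A=2048/335 F=3753984/666985 H=3753984/666985] → run F
t=15: vr[A=2048/335 F=4097024/666985 H=3753984/666985] → run H
t=16: vr[A=2048/335 F=4097024/666985 H=4097024/666985] → run A
t=17: vr[A=3072/335 F=4097024/666985 H=4097024/666985] → run F
t=18: vr[A=3072/335 H=4097024/666985] → run H
t=19: vr[A=3072/335] → run A
t=20: vr[A=4096/335] → run A
t=21: vr[A=1024/67] → run A
t=22: vr[A=6144/335] → run A
t=23: (idle)
t=24: (idle)
t=25: (idle)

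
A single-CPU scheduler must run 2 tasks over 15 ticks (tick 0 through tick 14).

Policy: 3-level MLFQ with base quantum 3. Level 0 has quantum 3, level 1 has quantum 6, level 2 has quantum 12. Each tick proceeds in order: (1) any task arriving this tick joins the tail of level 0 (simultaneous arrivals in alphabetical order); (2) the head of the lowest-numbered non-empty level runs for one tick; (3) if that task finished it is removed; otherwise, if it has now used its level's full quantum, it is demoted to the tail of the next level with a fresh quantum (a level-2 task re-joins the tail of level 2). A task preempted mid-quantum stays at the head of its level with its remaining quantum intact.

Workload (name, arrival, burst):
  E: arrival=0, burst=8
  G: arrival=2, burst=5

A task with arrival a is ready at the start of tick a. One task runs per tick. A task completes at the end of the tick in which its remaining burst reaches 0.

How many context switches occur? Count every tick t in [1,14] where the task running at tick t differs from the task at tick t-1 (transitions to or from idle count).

t=0: L0/L1/L2 = E/-/- → run E
t=1: L0/L1/L2 = E/-/- → run E
t=2: L0/L1/L2 = EG/-/- → run E
t=3: L0/L1/L2 = G/E/- → run G
t=4: L0/L1/L2 = G/E/- → run G
t=5: L0/L1/L2 = G/E/- → run G
t=6: L0/L1/L2 = -/EG/- → run E
t=7: L0/L1/L2 = -/EG/- → run E
t=8: L0/L1/L2 = -/EG/- → run E
t=9: L0/L1/L2 = -/EG/- → run E
t=10: L0/L1/L2 = -/EG/- → run E
t=11: L0/L1/L2 = -/G/- → run G
t=12: L0/L1/L2 = -/G/- → run G
t=13: (idle)
t=14: (idle)

context switches = 4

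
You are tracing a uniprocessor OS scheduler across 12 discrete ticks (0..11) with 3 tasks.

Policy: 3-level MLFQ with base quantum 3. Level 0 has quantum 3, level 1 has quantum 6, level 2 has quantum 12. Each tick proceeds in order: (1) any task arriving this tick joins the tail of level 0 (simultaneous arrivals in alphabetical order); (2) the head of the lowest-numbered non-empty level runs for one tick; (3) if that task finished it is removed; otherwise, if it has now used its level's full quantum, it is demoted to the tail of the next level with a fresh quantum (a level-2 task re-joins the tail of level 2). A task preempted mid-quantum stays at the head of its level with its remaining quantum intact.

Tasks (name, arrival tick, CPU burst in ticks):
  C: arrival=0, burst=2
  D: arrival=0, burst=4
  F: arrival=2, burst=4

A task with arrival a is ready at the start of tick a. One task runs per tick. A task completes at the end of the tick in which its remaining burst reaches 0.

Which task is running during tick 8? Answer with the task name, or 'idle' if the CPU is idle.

running at tick 8 = D

t=0: L0/L1/L2 = CD/-/- → run C
t=1: L0/L1/L2 = CD/-/- → run C
t=2: L0/L1/L2 = DF/-/- → run D
t=3: L0/L1/L2 = DF/-/- → run D
t=4: L0/L1/L2 = DF/-/- → run D
t=5: L0/L1/L2 = F/D/- → run F
t=6: L0/L1/L2 = F/D/- → run F
t=7: L0/L1/L2 = F/D/- → run F
t=8: L0/L1/L2 = -/DF/- → run D
t=9: L0/L1/L2 = -/F/- → run F
t=10: (idle)
t=11: (idle)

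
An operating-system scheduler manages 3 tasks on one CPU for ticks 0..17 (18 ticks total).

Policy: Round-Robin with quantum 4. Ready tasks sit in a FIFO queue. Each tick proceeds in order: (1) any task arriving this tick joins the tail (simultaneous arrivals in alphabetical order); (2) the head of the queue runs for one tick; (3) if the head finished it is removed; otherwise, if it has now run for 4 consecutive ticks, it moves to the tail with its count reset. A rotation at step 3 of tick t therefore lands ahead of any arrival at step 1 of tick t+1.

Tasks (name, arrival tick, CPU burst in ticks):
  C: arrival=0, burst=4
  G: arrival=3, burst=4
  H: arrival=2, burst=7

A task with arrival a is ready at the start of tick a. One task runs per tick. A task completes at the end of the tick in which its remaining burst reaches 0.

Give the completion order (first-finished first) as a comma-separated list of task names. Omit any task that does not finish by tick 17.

completion order = C, G, H

t=0: queue=[C] q_used=0 → run C
t=1: queue=[C] q_used=1 → run C
t=2: queue=[C,H] q_used=2 → run C
t=3: queue=[C,H,G] q_used=3 → run C
t=4: queue=[H,G] q_used=0 → run H
t=5: queue=[H,G] q_used=1 → run H
t=6: queue=[H,G] q_used=2 → run H
t=7: queue=[H,G] q_used=3 → run H
t=8: queue=[G,H] q_used=0 → run G
t=9: queue=[G,H] q_used=1 → run G
t=10: queue=[G,H] q_used=2 → run G
t=11: queue=[G,H] q_used=3 → run G
t=12: queue=[H] q_used=0 → run H
t=13: queue=[H] q_used=1 → run H
t=14: queue=[H] q_used=2 → run H
t=15: (idle)
t=16: (idle)
t=17: (idle)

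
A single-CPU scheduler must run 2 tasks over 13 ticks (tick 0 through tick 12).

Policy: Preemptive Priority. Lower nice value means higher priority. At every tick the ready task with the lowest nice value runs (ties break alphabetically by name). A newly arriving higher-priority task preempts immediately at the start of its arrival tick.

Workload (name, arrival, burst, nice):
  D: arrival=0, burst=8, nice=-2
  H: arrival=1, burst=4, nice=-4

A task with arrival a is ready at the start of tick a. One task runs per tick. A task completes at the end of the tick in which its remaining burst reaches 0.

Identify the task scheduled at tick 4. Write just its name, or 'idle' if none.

running at tick 4 = H

t=0: ready={D} → run D
t=1: ready={D,H} → run H
t=2: ready={D,H} → run H
t=3: ready={D,H} → run H
t=4: ready={D,H} → run H
t=5: ready={D} → run D
t=6: ready={D} → run D
t=7: ready={D} → run D
t=8: ready={D} → run D
t=9: ready={D} → run D
t=10: ready={D} → run D
t=11: ready={D} → run D
t=12: (idle)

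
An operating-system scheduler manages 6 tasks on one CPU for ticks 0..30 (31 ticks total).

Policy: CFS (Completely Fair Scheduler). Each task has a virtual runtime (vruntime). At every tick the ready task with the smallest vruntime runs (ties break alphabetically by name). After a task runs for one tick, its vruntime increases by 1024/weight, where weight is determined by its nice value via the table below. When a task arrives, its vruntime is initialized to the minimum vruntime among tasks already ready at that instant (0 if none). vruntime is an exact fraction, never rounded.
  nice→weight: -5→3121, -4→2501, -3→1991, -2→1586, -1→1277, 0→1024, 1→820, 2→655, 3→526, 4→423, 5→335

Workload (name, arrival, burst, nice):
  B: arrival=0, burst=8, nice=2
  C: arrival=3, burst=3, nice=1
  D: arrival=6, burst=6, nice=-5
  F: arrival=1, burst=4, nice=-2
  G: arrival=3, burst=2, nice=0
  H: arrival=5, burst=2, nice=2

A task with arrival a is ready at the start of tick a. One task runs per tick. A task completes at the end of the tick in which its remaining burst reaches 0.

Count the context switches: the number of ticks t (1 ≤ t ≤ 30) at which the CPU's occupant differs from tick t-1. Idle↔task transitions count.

context switches = 21

t=0: vr[B=0] → run B
t=1: vr[B=1024/655 F=1024/655] → run B
t=2: vr[B=2048/655 F=1024/655] → run F
t=3: vr[B=2048/655 C=1147392/519415 F=1147392/519415 G=1147392/519415] → run C
t=4: vr[B=2048/655 C=14727424/4259203 F=1147392/519415 G=1147392/519415] → run F
t=5: vr[B=2048/655 C=14727424/4259203 F=1482752/519415 G=1147392/519415 H=1147392/519415] → run G
t=6: vr[B=2048/655 C=14727424/4259203 D=1147392/519415 F=1482752/519415 G=1666807/519415 H=1147392/519415] → run D
t=7: vr[B=2048/655 C=14727424/4259203 D=4112891392/1621094215 F=1482752/519415 G=1666807/519415 H=1147392/519415] → run H
t=8: vr[B=2048/655 C=14727424/4259203 D=4112891392/1621094215 F=1482752/519415 G=1666807/519415 H=1959424/519415] → run D
t=9: vr[B=2048/655 C=14727424/4259203 D=4644772352/1621094215 F=1482752/519415 G=1666807/519415 H=1959424/519415] → run F
t=10: vr[B=2048/655 C=14727424/4259203 D=4644772352/1621094215 F=1818112/519415 G=1666807/519415 H=1959424/519415] → run D
t=11: vr[B=2048/655 C=14727424/4259203 D=5176653312/1621094215 F=1818112/519415 G=1666807/519415 H=1959424/519415] → run B
t=12: vr[B=3072/655 C=14727424/4259203 D=5176653312/1621094215 F=1818112/519415 G=1666807/519415 H=1959424/519415] → run D
t=13: vr[B=3072/655 C=14727424/4259203 D=5708534272/1621094215 F=1818112/519415 G=1666807/519415 H=1959424/519415] → run G
t=14: vr[B=3072/655 C=14727424/4259203 D=5708534272/1621094215 F=1818112/519415 H=1959424/519415] → run C
t=15: vr[B=3072/655 C=100231168/21296015 D=5708534272/1621094215 F=1818112/519415 H=1959424/519415] → run F
t=16: vr[B=3072/655 C=100231168/21296015 D=5708534272/1621094215 H=1959424/519415] → run D
t=17: vr[B=3072/655 C=100231168/21296015 D=6240415232/1621094215 H=1959424/519415] → run H
t=18: vr[B=3072/655 C=100231168/21296015 D=6240415232/1621094215] → run D
t=19: vr[B=3072/655 C=100231168/21296015] → run B
t=20: vr[B=4096/655 C=100231168/21296015] → run C
t=21: vr[B=4096/655] → run B
t=22: vr[B=1024/131] → run B
t=23: vr[B=6144/655] → run B
t=24: vr[B=7168/655] → run B
t=25: (idle)
t=26: (idle)
t=27: (idle)
t=28: (idle)
t=29: (idle)
t=30: (idle)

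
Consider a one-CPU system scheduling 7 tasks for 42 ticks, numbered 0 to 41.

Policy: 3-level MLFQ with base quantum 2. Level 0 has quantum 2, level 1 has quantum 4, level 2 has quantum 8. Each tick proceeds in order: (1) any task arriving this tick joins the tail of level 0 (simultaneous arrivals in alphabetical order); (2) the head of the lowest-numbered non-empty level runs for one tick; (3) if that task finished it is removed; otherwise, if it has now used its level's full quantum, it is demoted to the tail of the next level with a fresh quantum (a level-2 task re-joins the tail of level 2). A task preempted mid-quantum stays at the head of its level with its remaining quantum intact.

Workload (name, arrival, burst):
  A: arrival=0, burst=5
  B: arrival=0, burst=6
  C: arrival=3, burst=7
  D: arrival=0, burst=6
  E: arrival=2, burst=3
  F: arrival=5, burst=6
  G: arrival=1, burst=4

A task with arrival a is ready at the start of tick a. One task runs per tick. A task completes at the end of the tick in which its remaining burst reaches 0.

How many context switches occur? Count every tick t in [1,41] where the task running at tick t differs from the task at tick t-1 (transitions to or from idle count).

t=0: L0/L1/L2 = ABD/-/- → run A
t=1: L0/L1/L2 = ABDG/-/- → run A
t=2: L0/L1/L2 = BDGE/A/- → run B
t=3: L0/L1/L2 = BDGEC/A/- → run B
t=4: L0/L1/L2 = DGEC/AB/- → run D
t=5: L0/L1/L2 = DGECF/AB/- → run D
t=6: L0/L1/L2 = GECF/ABD/- → run G
t=7: L0/L1/L2 = GECF/ABD/- → run G
t=8: L0/L1/L2 = ECF/ABDG/- → run E
t=9: L0/L1/L2 = ECF/ABDG/- → run E
t=10: L0/L1/L2 = CF/ABDGE/- → run C
t=11: L0/L1/L2 = CF/ABDGE/- → run C
t=12: L0/L1/L2 = F/ABDGEC/- → run F
t=13: L0/L1/L2 = F/ABDGEC/- → run F
t=14: L0/L1/L2 = -/ABDGECF/- → run A
t=15: L0/L1/L2 = -/ABDGECF/- → run A
t=16: L0/L1/L2 = -/ABDGECF/- → run A
t=17: L0/L1/L2 = -/BDGECF/- → run B
t=18: L0/L1/L2 = -/BDGECF/- → run B
t=19: L0/L1/L2 = -/BDGECF/- → run B
t=20: L0/L1/L2 = -/BDGECF/- → run B
t=21: L0/L1/L2 = -/DGECF/- → run D
t=22: L0/L1/L2 = -/DGECF/- → run D
t=23: L0/L1/L2 = -/DGECF/- → run D
t=24: L0/L1/L2 = -/DGECF/- → run D
t=25: L0/L1/L2 = -/GECF/- → run G
t=26: L0/L1/L2 = -/GECF/- → run G
t=27: L0/L1/L2 = -/ECF/- → run E
t=28: L0/L1/L2 = -/CF/- → run C
t=29: L0/L1/L2 = -/CF/- → run C
t=30: L0/L1/L2 = -/CF/- → run C
t=31: L0/L1/L2 = -/CF/- → run C
t=32: L0/L1/L2 = -/F/C → run F
t=33: L0/L1/L2 = -/F/C → run F
t=34: L0/L1/L2 = -/F/C → run F
t=35: L0/L1/L2 = -/F/C → run F
t=36: L0/L1/L2 = -/-/C → run C
t=37: (idle)
t=38: (idle)
t=39: (idle)
t=40: (idle)
t=41: (idle)

context switches = 15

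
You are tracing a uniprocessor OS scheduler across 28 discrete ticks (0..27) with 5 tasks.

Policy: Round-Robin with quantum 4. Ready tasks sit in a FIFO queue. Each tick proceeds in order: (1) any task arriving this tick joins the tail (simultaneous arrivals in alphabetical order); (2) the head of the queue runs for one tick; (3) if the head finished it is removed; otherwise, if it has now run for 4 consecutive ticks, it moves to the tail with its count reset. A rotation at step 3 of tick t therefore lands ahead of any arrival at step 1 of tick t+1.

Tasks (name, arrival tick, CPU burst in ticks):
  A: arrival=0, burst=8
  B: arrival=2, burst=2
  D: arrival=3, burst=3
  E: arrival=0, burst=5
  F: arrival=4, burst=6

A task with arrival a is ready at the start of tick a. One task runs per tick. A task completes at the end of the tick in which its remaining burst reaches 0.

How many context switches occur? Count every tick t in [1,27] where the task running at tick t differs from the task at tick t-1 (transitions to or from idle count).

context switches = 8

t=0: queue=[A,E] q_used=0 → run A
t=1: queue=[A,E] q_used=1 → run A
t=2: queue=[A,E,B] q_used=2 → run A
t=3: queue=[A,E,B,D] q_used=3 → run A
t=4: queue=[E,B,D,A,F] q_used=0 → run E
t=5: queue=[E,B,D,A,F] q_used=1 → run E
t=6: queue=[E,B,D,A,F] q_used=2 → run E
t=7: queue=[E,B,D,A,F] q_used=3 → run E
t=8: queue=[B,D,A,F,E] q_used=0 → run B
t=9: queue=[B,D,A,F,E] q_used=1 → run B
t=10: queue=[D,A,F,E] q_used=0 → run D
t=11: queue=[D,A,F,E] q_used=1 → run D
t=12: queue=[D,A,F,E] q_used=2 → run D
t=13: queue=[A,F,E] q_used=0 → run A
t=14: queue=[A,F,E] q_used=1 → run A
t=15: queue=[A,F,E] q_used=2 → run A
t=16: queue=[A,F,E] q_used=3 → run A
t=17: queue=[F,E] q_used=0 → run F
t=18: queue=[F,E] q_used=1 → run F
t=19: queue=[F,E] q_used=2 → run F
t=20: queue=[F,E] q_used=3 → run F
t=21: queue=[E,F] q_used=0 → run E
t=22: queue=[F] q_used=0 → run F
t=23: queue=[F] q_used=1 → run F
t=24: (idle)
t=25: (idle)
t=26: (idle)
t=27: (idle)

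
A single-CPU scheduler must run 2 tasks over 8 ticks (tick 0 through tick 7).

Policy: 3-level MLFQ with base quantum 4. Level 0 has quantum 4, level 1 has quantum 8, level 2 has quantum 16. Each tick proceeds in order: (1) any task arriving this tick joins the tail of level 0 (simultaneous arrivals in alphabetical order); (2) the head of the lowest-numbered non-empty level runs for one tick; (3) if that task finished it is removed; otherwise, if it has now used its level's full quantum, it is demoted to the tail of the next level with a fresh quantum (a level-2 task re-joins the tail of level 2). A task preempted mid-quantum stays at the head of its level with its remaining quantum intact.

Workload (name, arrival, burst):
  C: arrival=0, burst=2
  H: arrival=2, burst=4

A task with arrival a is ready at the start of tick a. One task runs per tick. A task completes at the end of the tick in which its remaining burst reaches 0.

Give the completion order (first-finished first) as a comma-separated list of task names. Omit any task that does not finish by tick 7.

completion order = C, H

t=0: L0/L1/L2 = C/-/- → run C
t=1: L0/L1/L2 = C/-/- → run C
t=2: L0/L1/L2 = H/-/- → run H
t=3: L0/L1/L2 = H/-/- → run H
t=4: L0/L1/L2 = H/-/- → run H
t=5: L0/L1/L2 = H/-/- → run H
t=6: (idle)
t=7: (idle)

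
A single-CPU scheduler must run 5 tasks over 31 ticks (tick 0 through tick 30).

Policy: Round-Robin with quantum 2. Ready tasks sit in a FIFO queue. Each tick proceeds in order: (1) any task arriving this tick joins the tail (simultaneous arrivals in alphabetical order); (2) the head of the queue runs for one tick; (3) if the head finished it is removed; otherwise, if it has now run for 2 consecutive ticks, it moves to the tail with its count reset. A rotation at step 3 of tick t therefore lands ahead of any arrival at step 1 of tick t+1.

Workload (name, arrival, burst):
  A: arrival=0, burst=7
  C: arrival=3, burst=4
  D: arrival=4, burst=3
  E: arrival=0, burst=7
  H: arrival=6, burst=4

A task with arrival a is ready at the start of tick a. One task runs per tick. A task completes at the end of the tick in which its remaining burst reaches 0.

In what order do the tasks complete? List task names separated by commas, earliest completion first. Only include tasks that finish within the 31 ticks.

completion order = C, D, A, H, E

t=0: queue=[A,E] q_used=0 → run A
t=1: queue=[A,E] q_used=1 → run A
t=2: queue=[E,A] q_used=0 → run E
t=3: queue=[E,A,C] q_used=1 → run E
t=4: queue=[A,C,E,D] q_used=0 → run A
t=5: queue=[A,C,E,D] q_used=1 → run A
t=6: queue=[C,E,D,A,H] q_used=0 → run C
t=7: queue=[C,E,D,A,H] q_used=1 → run C
t=8: queue=[E,D,A,H,C] q_used=0 → run E
t=9: queue=[E,D,A,H,C] q_used=1 → run E
t=10: queue=[D,A,H,C,E] q_used=0 → run D
t=11: queue=[D,A,H,C,E] q_used=1 → run D
t=12: queue=[A,H,C,E,D] q_used=0 → run A
t=13: queue=[A,H,C,E,D] q_used=1 → run A
t=14: queue=[H,C,E,D,A] q_used=0 → run H
t=15: queue=[H,C,E,D,A] q_used=1 → run H
t=16: queue=[C,E,D,A,H] q_used=0 → run C
t=17: queue=[C,E,D,A,H] q_used=1 → run C
t=18: queue=[E,D,A,H] q_used=0 → run E
t=19: queue=[E,D,A,H] q_used=1 → run E
t=20: queue=[D,A,H,E] q_used=0 → run D
t=21: queue=[A,H,E] q_used=0 → run A
t=22: queue=[H,E] q_used=0 → run H
t=23: queue=[H,E] q_used=1 → run H
t=24: queue=[E] q_used=0 → run E
t=25: (idle)
t=26: (idle)
t=27: (idle)
t=28: (idle)
t=29: (idle)
t=30: (idle)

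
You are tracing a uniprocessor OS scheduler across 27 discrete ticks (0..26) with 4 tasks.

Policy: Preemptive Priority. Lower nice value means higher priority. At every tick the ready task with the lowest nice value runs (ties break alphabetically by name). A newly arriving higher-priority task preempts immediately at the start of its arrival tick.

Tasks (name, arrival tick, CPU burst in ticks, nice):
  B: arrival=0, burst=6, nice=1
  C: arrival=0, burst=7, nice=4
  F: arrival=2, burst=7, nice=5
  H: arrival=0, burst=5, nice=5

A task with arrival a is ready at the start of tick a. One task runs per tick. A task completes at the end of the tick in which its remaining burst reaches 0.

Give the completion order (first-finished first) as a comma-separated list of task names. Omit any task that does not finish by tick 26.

completion order = B, C, F, H

t=0: ready={B,C,H} → run B
t=1: ready={B,C,H} → run B
t=2: ready={B,C,F,H} → run B
t=3: ready={B,C,F,H} → run B
t=4: ready={B,C,F,H} → run B
t=5: ready={B,C,F,H} → run B
t=6: ready={C,F,H} → run C
t=7: ready={C,F,H} → run C
t=8: ready={C,F,H} → run C
t=9: ready={C,F,H} → run C
t=10: ready={C,F,H} → run C
t=11: ready={C,F,H} → run C
t=12: ready={C,F,H} → run C
t=13: ready={F,H} → run F
t=14: ready={F,H} → run F
t=15: ready={F,H} → run F
t=16: ready={F,H} → run F
t=17: ready={F,H} → run F
t=18: ready={F,H} → run F
t=19: ready={F,H} → run F
t=20: ready={H} → run H
t=21: ready={H} → run H
t=22: ready={H} → run H
t=23: ready={H} → run H
t=24: ready={H} → run H
t=25: (idle)
t=26: (idle)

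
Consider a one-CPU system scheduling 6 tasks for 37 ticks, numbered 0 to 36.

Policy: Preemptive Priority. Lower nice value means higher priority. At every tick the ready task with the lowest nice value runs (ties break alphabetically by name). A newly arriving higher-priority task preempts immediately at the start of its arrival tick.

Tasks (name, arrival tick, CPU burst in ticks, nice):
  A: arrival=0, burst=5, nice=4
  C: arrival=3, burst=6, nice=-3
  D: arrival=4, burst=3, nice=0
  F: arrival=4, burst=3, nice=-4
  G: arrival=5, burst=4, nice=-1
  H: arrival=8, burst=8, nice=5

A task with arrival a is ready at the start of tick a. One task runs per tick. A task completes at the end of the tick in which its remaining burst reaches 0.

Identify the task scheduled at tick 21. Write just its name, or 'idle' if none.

t=0: ready={A} → run A
t=1: ready={A} → run A
t=2: ready={A} → run A
t=3: ready={A,C} → run C
t=4: ready={A,C,D,F} → run F
t=5: ready={A,C,D,F,G} → run F
t=6: ready={A,C,D,F,G} → run F
t=7: ready={A,C,D,G} → run C
t=8: ready={A,C,D,G,H} → run C
t=9: ready={A,C,D,G,H} → run C
t=10: ready={A,C,D,G,H} → run C
t=11: ready={A,C,D,G,H} → run C
t=12: ready={A,D,G,H} → run G
t=13: ready={A,D,G,H} → run G
t=14: ready={A,D,G,H} → run G
t=15: ready={A,D,G,H} → run G
t=16: ready={A,D,H} → run D
t=17: ready={A,D,H} → run D
t=18: ready={A,D,H} → run D
t=19: ready={A,H} → run A
t=20: ready={A,H} → run A
t=21: ready={H} → run H
t=22: ready={H} → run H
t=23: ready={H} → run H
t=24: ready={H} → run H
t=25: ready={H} → run H
t=26: ready={H} → run H
t=27: ready={H} → run H
t=28: ready={H} → run H
t=29: (idle)
t=30: (idle)
t=31: (idle)
t=32: (idle)
t=33: (idle)
t=34: (idle)
t=35: (idle)
t=36: (idle)

running at tick 21 = H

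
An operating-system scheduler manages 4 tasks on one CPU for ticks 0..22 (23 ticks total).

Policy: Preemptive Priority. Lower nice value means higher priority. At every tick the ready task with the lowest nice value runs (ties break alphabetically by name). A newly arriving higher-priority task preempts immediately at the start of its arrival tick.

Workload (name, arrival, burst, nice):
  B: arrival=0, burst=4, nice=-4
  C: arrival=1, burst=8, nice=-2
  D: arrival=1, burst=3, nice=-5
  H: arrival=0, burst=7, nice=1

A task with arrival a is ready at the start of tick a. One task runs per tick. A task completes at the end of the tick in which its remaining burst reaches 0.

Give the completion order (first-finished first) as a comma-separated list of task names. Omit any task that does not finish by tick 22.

t=0: ready={B,H} → run B
t=1: ready={B,C,D,H} → run D
t=2: ready={B,C,D,H} → run D
t=3: ready={B,C,D,H} → run D
t=4: ready={B,C,H} → run B
t=5: ready={B,C,H} → run B
t=6: ready={B,C,H} → run B
t=7: ready={C,H} → run C
t=8: ready={C,H} → run C
t=9: ready={C,H} → run C
t=10: ready={C,H} → run C
t=11: ready={C,H} → run C
t=12: ready={C,H} → run C
t=13: ready={C,H} → run C
t=14: ready={C,H} → run C
t=15: ready={H} → run H
t=16: ready={H} → run H
t=17: ready={H} → run H
t=18: ready={H} → run H
t=19: ready={H} → run H
t=20: ready={H} → run H
t=21: ready={H} → run H
t=22: (idle)

completion order = D, B, C, H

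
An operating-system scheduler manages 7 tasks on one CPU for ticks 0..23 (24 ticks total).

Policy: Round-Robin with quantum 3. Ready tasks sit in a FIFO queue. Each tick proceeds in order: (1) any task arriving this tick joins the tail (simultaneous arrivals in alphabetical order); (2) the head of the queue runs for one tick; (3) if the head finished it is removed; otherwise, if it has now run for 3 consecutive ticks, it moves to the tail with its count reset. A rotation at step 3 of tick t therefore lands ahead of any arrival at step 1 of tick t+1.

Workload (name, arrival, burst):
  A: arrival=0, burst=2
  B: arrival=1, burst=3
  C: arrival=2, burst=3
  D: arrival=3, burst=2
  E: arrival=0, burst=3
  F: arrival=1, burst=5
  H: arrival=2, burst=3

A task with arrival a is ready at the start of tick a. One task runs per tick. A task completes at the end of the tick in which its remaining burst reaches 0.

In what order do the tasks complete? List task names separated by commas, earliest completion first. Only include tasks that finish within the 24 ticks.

completion order = A, E, B, C, H, D, F

t=0: queue=[A,E] q_used=0 → run A
t=1: queue=[A,E,B,F] q_used=1 → run A
t=2: queue=[E,B,F,C,H] q_used=0 → run E
t=3: queue=[E,B,F,C,H,D] q_used=1 → run E
t=4: queue=[E,B,F,C,H,D] q_used=2 → run E
t=5: queue=[B,F,C,H,D] q_used=0 → run B
t=6: queue=[B,F,C,H,D] q_used=1 → run B
t=7: queue=[B,F,C,H,D] q_used=2 → run B
t=8: queue=[F,C,H,D] q_used=0 → run F
t=9: queue=[F,C,H,D] q_used=1 → run F
t=10: queue=[F,C,H,D] q_used=2 → run F
t=11: queue=[C,H,D,F] q_used=0 → run C
t=12: queue=[C,H,D,F] q_used=1 → run C
t=13: queue=[C,H,D,F] q_used=2 → run C
t=14: queue=[H,D,F] q_used=0 → run H
t=15: queue=[H,D,F] q_used=1 → run H
t=16: queue=[H,D,F] q_used=2 → run H
t=17: queue=[D,F] q_used=0 → run D
t=18: queue=[D,F] q_used=1 → run D
t=19: queue=[F] q_used=0 → run F
t=20: queue=[F] q_used=1 → run F
t=21: (idle)
t=22: (idle)
t=23: (idle)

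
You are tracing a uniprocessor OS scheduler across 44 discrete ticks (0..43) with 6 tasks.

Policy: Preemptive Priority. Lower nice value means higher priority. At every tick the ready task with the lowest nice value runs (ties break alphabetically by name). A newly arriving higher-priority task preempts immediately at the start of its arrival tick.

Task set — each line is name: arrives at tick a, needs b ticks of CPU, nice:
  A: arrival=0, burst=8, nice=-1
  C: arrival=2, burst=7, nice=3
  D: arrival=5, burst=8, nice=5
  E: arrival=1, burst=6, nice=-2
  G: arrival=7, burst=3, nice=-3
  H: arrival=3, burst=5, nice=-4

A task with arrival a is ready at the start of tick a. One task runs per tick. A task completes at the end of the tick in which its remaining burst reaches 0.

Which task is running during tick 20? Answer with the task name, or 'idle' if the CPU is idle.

t=0: ready={A} → run A
t=1: ready={A,E} → run E
t=2: ready={A,C,E} → run E
t=3: ready={A,C,E,H} → run H
t=4: ready={A,C,E,H} → run H
t=5: ready={A,C,D,E,H} → run H
t=6: ready={A,C,D,E,H} → run H
t=7: ready={A,C,D,E,G,H} → run H
t=8: ready={A,C,D,E,G} → run G
t=9: ready={A,C,D,E,G} → run G
t=10: ready={A,C,D,E,G} → run G
t=11: ready={A,C,D,E} → run E
t=12: ready={A,C,D,E} → run E
t=13: ready={A,C,D,E} → run E
t=14: ready={A,C,D,E} → run E
t=15: ready={A,C,D} → run A
t=16: ready={A,C,D} → run A
t=17: ready={A,C,D} → run A
t=18: ready={A,C,D} → run A
t=19: ready={A,C,D} → run A
t=20: ready={A,C,D} → run A
t=21: ready={A,C,D} → run A
t=22: ready={C,D} → run C
t=23: ready={C,D} → run C
t=24: ready={C,D} → run C
t=25: ready={C,D} → run C
t=26: ready={C,D} → run C
t=27: ready={C,D} → run C
t=28: ready={C,D} → run C
t=29: ready={D} → run D
t=30: ready={D} → run D
t=31: ready={D} → run D
t=32: ready={D} → run D
t=33: ready={D} → run D
t=34: ready={D} → run D
t=35: ready={D} → run D
t=36: ready={D} → run D
t=37: (idle)
t=38: (idle)
t=39: (idle)
t=40: (idle)
t=41: (idle)
t=42: (idle)
t=43: (idle)

running at tick 20 = A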